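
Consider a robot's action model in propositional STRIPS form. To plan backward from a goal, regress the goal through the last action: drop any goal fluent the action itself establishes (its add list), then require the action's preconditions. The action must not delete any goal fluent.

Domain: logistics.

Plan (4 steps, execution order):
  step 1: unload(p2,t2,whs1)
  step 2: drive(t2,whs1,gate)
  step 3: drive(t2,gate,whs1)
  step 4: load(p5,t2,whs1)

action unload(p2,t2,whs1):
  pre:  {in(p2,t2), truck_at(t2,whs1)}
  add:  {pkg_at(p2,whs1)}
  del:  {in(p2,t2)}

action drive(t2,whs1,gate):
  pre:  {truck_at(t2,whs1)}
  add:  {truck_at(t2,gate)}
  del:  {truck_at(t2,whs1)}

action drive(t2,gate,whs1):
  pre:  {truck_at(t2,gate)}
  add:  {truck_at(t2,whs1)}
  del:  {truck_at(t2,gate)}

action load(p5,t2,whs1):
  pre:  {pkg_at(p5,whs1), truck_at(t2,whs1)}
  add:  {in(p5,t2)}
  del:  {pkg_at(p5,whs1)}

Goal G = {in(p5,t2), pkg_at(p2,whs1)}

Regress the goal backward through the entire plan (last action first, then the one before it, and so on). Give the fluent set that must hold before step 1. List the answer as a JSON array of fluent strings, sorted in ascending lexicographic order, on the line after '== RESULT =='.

Regress step by step:
  through step 4 (load(p5,t2,whs1)): drop {in(p5,t2)}, keep {pkg_at(p2,whs1)}, require {pkg_at(p5,whs1), truck_at(t2,whs1)}
    → {pkg_at(p2,whs1), pkg_at(p5,whs1), truck_at(t2,whs1)}
  through step 3 (drive(t2,gate,whs1)): drop {truck_at(t2,whs1)}, keep {pkg_at(p2,whs1), pkg_at(p5,whs1)}, require {truck_at(t2,gate)}
    → {pkg_at(p2,whs1), pkg_at(p5,whs1), truck_at(t2,gate)}
  through step 2 (drive(t2,whs1,gate)): drop {truck_at(t2,gate)}, keep {pkg_at(p2,whs1), pkg_at(p5,whs1)}, require {truck_at(t2,whs1)}
    → {pkg_at(p2,whs1), pkg_at(p5,whs1), truck_at(t2,whs1)}
  through step 1 (unload(p2,t2,whs1)): drop {pkg_at(p2,whs1)}, keep {pkg_at(p5,whs1), truck_at(t2,whs1)}, require {in(p2,t2), truck_at(t2,whs1)}
    → {in(p2,t2), pkg_at(p5,whs1), truck_at(t2,whs1)}

== RESULT ==
["in(p2,t2)", "pkg_at(p5,whs1)", "truck_at(t2,whs1)"]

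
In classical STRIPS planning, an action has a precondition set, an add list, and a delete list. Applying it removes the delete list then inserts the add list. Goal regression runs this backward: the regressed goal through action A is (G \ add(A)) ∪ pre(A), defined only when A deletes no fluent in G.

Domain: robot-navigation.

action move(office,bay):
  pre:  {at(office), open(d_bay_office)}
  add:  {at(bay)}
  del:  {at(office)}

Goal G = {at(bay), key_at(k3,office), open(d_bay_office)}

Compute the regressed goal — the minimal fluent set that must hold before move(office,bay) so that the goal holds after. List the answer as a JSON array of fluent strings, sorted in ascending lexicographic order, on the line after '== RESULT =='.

Compute (G \ add) ∪ pre:
  G ∩ del = {}  (empty — regression defined)
  G \ add = {at(bay), key_at(k3,office), open(d_bay_office)} \ {at(bay)} = {key_at(k3,office), open(d_bay_office)}
  ∪ pre   = {key_at(k3,office), open(d_bay_office)} ∪ {at(office), open(d_bay_office)}
          = {at(office), key_at(k3,office), open(d_bay_office)}

== RESULT ==
["at(office)", "key_at(k3,office)", "open(d_bay_office)"]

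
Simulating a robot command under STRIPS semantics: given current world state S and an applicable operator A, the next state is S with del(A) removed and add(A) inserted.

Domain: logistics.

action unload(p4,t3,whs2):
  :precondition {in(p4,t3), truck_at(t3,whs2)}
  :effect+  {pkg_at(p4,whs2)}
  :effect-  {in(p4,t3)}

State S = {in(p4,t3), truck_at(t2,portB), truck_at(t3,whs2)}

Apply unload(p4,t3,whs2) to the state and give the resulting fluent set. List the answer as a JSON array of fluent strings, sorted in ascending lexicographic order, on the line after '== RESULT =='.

Compute (S \ del) ∪ add:
  pre ⊆ S: {in(p4,t3), truck_at(t3,whs2)} ⊆ S  — applicable
  S \ del = {truck_at(t2,portB), truck_at(t3,whs2)}
  ∪ add   = {pkg_at(p4,whs2), truck_at(t2,portB), truck_at(t3,whs2)}

== RESULT ==
["pkg_at(p4,whs2)", "truck_at(t2,portB)", "truck_at(t3,whs2)"]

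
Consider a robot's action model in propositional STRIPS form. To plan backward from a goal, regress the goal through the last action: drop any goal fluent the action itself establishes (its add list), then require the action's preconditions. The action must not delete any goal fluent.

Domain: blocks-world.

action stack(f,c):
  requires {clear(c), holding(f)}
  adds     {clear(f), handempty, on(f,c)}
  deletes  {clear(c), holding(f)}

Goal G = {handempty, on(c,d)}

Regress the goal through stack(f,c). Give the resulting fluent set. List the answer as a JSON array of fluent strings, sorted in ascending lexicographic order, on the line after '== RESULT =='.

Compute (G \ add) ∪ pre:
  G ∩ del = {}  (empty — regression defined)
  G \ add = {handempty, on(c,d)} \ {clear(f), handempty, on(f,c)} = {on(c,d)}
  ∪ pre   = {on(c,d)} ∪ {clear(c), holding(f)}
          = {clear(c), holding(f), on(c,d)}

== RESULT ==
["clear(c)", "holding(f)", "on(c,d)"]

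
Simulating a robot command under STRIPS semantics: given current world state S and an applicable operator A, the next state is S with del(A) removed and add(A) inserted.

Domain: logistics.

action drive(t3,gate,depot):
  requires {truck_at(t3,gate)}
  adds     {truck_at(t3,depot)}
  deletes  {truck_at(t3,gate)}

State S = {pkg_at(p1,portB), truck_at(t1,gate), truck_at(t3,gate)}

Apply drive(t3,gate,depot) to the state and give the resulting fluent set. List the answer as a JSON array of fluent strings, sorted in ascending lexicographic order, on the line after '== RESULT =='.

Compute (S \ del) ∪ add:
  pre ⊆ S: {truck_at(t3,gate)} ⊆ S  — applicable
  S \ del = {pkg_at(p1,portB), truck_at(t1,gate)}
  ∪ add   = {pkg_at(p1,portB), truck_at(t1,gate), truck_at(t3,depot)}

== RESULT ==
["pkg_at(p1,portB)", "truck_at(t1,gate)", "truck_at(t3,depot)"]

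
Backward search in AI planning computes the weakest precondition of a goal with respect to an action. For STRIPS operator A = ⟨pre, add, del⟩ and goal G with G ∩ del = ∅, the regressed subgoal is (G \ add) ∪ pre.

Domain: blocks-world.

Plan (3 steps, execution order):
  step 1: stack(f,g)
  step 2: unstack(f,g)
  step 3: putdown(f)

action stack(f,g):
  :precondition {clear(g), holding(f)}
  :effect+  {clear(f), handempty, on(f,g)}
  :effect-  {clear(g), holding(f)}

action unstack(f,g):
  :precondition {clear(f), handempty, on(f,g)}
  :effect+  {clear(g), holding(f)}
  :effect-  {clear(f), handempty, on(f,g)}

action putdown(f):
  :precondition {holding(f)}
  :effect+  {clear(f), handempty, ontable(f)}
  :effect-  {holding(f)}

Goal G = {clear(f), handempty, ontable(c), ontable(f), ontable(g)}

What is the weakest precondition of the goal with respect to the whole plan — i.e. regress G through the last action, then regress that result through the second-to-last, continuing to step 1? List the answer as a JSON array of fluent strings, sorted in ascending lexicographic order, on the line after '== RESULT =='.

Regress step by step:
  through step 3 (putdown(f)): drop {clear(f), handempty, ontable(f)}, keep {ontable(c), ontable(g)}, require {holding(f)}
    → {holding(f), ontable(c), ontable(g)}
  through step 2 (unstack(f,g)): drop {holding(f)}, keep {ontable(c), ontable(g)}, require {clear(f), handempty, on(f,g)}
    → {clear(f), handempty, on(f,g), ontable(c), ontable(g)}
  through step 1 (stack(f,g)): drop {clear(f), handempty, on(f,g)}, keep {ontable(c), ontable(g)}, require {clear(g), holding(f)}
    → {clear(g), holding(f), ontable(c), ontable(g)}

== RESULT ==
["clear(g)", "holding(f)", "ontable(c)", "ontable(g)"]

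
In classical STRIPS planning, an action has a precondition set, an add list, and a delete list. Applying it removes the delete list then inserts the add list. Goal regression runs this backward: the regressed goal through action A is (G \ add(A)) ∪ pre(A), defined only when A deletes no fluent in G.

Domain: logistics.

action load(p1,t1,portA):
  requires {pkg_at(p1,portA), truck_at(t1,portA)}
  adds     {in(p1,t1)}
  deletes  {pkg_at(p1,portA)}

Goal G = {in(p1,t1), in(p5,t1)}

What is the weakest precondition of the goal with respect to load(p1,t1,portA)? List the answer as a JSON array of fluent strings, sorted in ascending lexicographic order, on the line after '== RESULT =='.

Regress:
  G ∩ del = {}  (empty — regression defined)
  G \ add = {in(p1,t1), in(p5,t1)} \ {in(p1,t1)} = {in(p5,t1)}
  ∪ pre   = {in(p5,t1)} ∪ {pkg_at(p1,portA), truck_at(t1,portA)}
          = {in(p5,t1), pkg_at(p1,portA), truck_at(t1,portA)}

== RESULT ==
["in(p5,t1)", "pkg_at(p1,portA)", "truck_at(t1,portA)"]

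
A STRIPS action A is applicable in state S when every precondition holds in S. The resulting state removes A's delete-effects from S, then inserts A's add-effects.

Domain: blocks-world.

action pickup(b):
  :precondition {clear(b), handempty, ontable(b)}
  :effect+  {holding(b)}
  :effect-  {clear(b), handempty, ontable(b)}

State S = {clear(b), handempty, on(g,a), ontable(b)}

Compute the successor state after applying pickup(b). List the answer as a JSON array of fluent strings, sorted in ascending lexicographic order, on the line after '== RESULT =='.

Compute (S \ del) ∪ add:
  pre ⊆ S: {clear(b), handempty, ontable(b)} ⊆ S  — applicable
  S \ del = {on(g,a)}
  ∪ add   = {holding(b), on(g,a)}

== RESULT ==
["holding(b)", "on(g,a)"]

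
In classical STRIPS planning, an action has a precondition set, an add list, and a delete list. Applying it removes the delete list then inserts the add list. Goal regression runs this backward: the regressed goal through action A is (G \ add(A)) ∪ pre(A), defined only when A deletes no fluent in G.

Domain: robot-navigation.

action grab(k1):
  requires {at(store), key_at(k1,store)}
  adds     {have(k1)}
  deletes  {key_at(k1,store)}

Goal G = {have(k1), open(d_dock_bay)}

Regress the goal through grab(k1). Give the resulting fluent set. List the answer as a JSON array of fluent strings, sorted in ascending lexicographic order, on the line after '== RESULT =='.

Regress:
  G ∩ del = {}  (empty — regression defined)
  G \ add = {have(k1), open(d_dock_bay)} \ {have(k1)} = {open(d_dock_bay)}
  ∪ pre   = {open(d_dock_bay)} ∪ {at(store), key_at(k1,store)}
          = {at(store), key_at(k1,store), open(d_dock_bay)}

== RESULT ==
["at(store)", "key_at(k1,store)", "open(d_dock_bay)"]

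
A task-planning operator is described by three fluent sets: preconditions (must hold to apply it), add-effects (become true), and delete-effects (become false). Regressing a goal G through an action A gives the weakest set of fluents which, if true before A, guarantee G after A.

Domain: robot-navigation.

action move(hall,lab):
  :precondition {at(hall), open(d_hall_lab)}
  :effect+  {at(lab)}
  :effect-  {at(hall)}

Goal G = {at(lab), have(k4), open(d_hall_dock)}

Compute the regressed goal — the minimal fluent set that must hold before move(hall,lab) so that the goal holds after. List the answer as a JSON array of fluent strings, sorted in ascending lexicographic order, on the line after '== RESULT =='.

Compute (G \ add) ∪ pre:
  G ∩ del = {}  (empty — regression defined)
  G \ add = {at(lab), have(k4), open(d_hall_dock)} \ {at(lab)} = {have(k4), open(d_hall_dock)}
  ∪ pre   = {have(k4), open(d_hall_dock)} ∪ {at(hall), open(d_hall_lab)}
          = {at(hall), have(k4), open(d_hall_dock), open(d_hall_lab)}

== RESULT ==
["at(hall)", "have(k4)", "open(d_hall_dock)", "open(d_hall_lab)"]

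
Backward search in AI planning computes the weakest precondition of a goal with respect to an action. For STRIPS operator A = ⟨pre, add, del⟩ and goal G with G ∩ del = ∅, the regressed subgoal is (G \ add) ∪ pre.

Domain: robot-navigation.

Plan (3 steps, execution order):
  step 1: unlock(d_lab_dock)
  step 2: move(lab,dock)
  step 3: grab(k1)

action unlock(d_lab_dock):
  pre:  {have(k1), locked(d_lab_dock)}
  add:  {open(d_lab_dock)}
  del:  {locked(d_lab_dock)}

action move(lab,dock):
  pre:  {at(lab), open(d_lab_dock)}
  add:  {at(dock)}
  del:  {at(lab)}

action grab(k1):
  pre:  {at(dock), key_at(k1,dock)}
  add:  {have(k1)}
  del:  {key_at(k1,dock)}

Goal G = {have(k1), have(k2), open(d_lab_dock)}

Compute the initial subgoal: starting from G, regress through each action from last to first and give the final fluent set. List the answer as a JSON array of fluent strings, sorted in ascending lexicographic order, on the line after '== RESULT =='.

Work backward from the goal:
  through step 3 (grab(k1)): drop {have(k1)}, keep {have(k2), open(d_lab_dock)}, require {at(dock), key_at(k1,dock)}
    → {at(dock), have(k2), key_at(k1,dock), open(d_lab_dock)}
  through step 2 (move(lab,dock)): drop {at(dock)}, keep {have(k2), key_at(k1,dock), open(d_lab_dock)}, require {at(lab), open(d_lab_dock)}
    → {at(lab), have(k2), key_at(k1,dock), open(d_lab_dock)}
  through step 1 (unlock(d_lab_dock)): drop {open(d_lab_dock)}, keep {at(lab), have(k2), key_at(k1,dock)}, require {have(k1), locked(d_lab_dock)}
    → {at(lab), have(k1), have(k2), key_at(k1,dock), locked(d_lab_dock)}

== RESULT ==
["at(lab)", "have(k1)", "have(k2)", "key_at(k1,dock)", "locked(d_lab_dock)"]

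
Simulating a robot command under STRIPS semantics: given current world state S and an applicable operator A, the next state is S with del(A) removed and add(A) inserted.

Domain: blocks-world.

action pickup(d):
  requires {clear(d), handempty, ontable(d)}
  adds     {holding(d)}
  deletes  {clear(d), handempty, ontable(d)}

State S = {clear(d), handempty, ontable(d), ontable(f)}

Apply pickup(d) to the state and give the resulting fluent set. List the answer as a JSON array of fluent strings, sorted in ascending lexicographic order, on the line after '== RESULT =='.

Compute (S \ del) ∪ add:
  pre ⊆ S: {clear(d), handempty, ontable(d)} ⊆ S  — applicable
  S \ del = {ontable(f)}
  ∪ add   = {holding(d), ontable(f)}

== RESULT ==
["holding(d)", "ontable(f)"]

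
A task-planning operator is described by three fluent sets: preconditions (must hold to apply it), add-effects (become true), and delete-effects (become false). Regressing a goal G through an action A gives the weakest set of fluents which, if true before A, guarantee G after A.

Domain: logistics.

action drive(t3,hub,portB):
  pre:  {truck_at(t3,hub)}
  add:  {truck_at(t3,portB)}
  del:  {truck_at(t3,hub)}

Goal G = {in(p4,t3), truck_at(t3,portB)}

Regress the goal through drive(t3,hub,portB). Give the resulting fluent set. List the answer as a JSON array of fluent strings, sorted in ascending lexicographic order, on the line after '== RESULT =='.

Regress:
  G ∩ del = {}  (empty — regression defined)
  G \ add = {in(p4,t3), truck_at(t3,portB)} \ {truck_at(t3,portB)} = {in(p4,t3)}
  ∪ pre   = {in(p4,t3)} ∪ {truck_at(t3,hub)}
          = {in(p4,t3), truck_at(t3,hub)}

== RESULT ==
["in(p4,t3)", "truck_at(t3,hub)"]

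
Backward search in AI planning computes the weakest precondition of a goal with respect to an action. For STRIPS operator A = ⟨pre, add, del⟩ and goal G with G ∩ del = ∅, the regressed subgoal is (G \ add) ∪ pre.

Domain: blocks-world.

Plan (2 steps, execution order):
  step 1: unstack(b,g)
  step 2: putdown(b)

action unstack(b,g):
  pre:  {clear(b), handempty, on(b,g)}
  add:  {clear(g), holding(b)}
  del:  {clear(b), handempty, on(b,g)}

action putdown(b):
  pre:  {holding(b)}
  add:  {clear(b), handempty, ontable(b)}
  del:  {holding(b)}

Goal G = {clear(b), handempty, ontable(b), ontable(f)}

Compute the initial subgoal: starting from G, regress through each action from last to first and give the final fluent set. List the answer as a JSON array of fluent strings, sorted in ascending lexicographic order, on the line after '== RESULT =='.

Work backward from the goal:
  through step 2 (putdown(b)): drop {clear(b), handempty, ontable(b)}, keep {ontable(f)}, require {holding(b)}
    → {holding(b), ontable(f)}
  through step 1 (unstack(b,g)): drop {holding(b)}, keep {ontable(f)}, require {clear(b), handempty, on(b,g)}
    → {clear(b), handempty, on(b,g), ontable(f)}

== RESULT ==
["clear(b)", "handempty", "on(b,g)", "ontable(f)"]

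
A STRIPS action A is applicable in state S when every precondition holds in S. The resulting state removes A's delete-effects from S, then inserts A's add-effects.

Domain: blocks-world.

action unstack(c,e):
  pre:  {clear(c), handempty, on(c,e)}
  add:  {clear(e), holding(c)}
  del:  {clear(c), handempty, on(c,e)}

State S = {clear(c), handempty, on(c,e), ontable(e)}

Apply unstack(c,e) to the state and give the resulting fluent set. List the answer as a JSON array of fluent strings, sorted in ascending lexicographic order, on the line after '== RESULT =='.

Progress:
  pre ⊆ S: {clear(c), handempty, on(c,e)} ⊆ S  — applicable
  S \ del = {ontable(e)}
  ∪ add   = {clear(e), holding(c), ontable(e)}

== RESULT ==
["clear(e)", "holding(c)", "ontable(e)"]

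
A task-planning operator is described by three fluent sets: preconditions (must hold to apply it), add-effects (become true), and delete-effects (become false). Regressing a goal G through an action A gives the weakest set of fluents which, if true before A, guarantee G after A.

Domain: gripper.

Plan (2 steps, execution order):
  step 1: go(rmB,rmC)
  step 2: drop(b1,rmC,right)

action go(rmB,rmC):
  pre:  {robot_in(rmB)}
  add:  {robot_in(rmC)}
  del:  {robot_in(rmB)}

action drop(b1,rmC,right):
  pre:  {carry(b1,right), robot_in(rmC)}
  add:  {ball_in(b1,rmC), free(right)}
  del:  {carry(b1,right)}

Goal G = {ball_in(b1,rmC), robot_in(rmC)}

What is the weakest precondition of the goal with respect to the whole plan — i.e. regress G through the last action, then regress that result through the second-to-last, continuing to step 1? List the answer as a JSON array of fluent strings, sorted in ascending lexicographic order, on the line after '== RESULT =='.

Regress step by step:
  through step 2 (drop(b1,rmC,right)): drop {ball_in(b1,rmC)}, keep {robot_in(rmC)}, require {carry(b1,right), robot_in(rmC)}
    → {carry(b1,right), robot_in(rmC)}
  through step 1 (go(rmB,rmC)): drop {robot_in(rmC)}, keep {carry(b1,right)}, require {robot_in(rmB)}
    → {carry(b1,right), robot_in(rmB)}

== RESULT ==
["carry(b1,right)", "robot_in(rmB)"]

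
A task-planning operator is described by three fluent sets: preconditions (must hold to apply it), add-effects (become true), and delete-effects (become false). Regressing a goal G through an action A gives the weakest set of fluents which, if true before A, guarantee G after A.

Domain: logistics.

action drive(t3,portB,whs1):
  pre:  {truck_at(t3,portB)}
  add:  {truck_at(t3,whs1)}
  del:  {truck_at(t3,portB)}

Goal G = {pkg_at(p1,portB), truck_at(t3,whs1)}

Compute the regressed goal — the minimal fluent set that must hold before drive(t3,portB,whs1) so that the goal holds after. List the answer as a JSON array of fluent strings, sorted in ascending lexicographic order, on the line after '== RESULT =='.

Compute (G \ add) ∪ pre:
  G ∩ del = {}  (empty — regression defined)
  G \ add = {pkg_at(p1,portB), truck_at(t3,whs1)} \ {truck_at(t3,whs1)} = {pkg_at(p1,portB)}
  ∪ pre   = {pkg_at(p1,portB)} ∪ {truck_at(t3,portB)}
          = {pkg_at(p1,portB), truck_at(t3,portB)}

== RESULT ==
["pkg_at(p1,portB)", "truck_at(t3,portB)"]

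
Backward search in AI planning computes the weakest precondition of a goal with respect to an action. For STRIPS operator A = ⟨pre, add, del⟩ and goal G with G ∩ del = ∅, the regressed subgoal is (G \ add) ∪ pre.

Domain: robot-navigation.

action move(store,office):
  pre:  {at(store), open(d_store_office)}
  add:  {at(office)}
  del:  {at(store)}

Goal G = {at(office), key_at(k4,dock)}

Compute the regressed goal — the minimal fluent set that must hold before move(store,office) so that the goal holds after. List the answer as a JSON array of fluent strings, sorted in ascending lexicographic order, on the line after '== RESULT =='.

Regress:
  G ∩ del = {}  (empty — regression defined)
  G \ add = {at(office), key_at(k4,dock)} \ {at(office)} = {key_at(k4,dock)}
  ∪ pre   = {key_at(k4,dock)} ∪ {at(store), open(d_store_office)}
          = {at(store), key_at(k4,dock), open(d_store_office)}

== RESULT ==
["at(store)", "key_at(k4,dock)", "open(d_store_office)"]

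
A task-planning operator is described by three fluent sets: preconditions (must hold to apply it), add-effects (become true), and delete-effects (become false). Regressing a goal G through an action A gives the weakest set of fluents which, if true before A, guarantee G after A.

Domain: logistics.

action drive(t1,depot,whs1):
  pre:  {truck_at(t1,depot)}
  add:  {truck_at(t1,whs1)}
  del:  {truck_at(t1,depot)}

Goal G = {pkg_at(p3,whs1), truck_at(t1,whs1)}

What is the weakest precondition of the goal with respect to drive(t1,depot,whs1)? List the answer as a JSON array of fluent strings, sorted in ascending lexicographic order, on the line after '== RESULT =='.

Compute (G \ add) ∪ pre:
  G ∩ del = {}  (empty — regression defined)
  G \ add = {pkg_at(p3,whs1), truck_at(t1,whs1)} \ {truck_at(t1,whs1)} = {pkg_at(p3,whs1)}
  ∪ pre   = {pkg_at(p3,whs1)} ∪ {truck_at(t1,depot)}
          = {pkg_at(p3,whs1), truck_at(t1,depot)}

== RESULT ==
["pkg_at(p3,whs1)", "truck_at(t1,depot)"]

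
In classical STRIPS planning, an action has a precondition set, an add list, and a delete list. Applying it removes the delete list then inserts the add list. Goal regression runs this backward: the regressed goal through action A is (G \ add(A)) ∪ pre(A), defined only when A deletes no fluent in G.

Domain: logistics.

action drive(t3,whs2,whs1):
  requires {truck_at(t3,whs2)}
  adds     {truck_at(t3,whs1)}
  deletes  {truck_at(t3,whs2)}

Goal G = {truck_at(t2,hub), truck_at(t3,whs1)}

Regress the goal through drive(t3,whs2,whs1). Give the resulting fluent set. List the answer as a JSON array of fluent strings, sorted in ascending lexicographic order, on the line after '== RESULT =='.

Regress:
  G ∩ del = {}  (empty — regression defined)
  G \ add = {truck_at(t2,hub), truck_at(t3,whs1)} \ {truck_at(t3,whs1)} = {truck_at(t2,hub)}
  ∪ pre   = {truck_at(t2,hub)} ∪ {truck_at(t3,whs2)}
          = {truck_at(t2,hub), truck_at(t3,whs2)}

== RESULT ==
["truck_at(t2,hub)", "truck_at(t3,whs2)"]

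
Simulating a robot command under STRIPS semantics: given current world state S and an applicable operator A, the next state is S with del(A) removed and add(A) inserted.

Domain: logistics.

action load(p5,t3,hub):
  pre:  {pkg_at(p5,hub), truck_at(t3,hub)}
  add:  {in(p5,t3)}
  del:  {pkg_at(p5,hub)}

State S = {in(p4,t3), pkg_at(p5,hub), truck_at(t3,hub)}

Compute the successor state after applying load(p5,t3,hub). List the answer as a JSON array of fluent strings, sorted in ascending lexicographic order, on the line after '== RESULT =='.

Compute (S \ del) ∪ add:
  pre ⊆ S: {pkg_at(p5,hub), truck_at(t3,hub)} ⊆ S  — applicable
  S \ del = {in(p4,t3), truck_at(t3,hub)}
  ∪ add   = {in(p4,t3), in(p5,t3), truck_at(t3,hub)}

== RESULT ==
["in(p4,t3)", "in(p5,t3)", "truck_at(t3,hub)"]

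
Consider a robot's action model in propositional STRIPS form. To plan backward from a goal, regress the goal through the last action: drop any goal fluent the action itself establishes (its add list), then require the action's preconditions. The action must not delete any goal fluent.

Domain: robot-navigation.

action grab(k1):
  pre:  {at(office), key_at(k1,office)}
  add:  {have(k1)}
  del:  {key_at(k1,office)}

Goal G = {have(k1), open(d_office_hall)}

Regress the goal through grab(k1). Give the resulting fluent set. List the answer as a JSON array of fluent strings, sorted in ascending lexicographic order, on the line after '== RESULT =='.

Compute (G \ add) ∪ pre:
  G ∩ del = {}  (empty — regression defined)
  G \ add = {have(k1), open(d_office_hall)} \ {have(k1)} = {open(d_office_hall)}
  ∪ pre   = {open(d_office_hall)} ∪ {at(office), key_at(k1,office)}
          = {at(office), key_at(k1,office), open(d_office_hall)}

== RESULT ==
["at(office)", "key_at(k1,office)", "open(d_office_hall)"]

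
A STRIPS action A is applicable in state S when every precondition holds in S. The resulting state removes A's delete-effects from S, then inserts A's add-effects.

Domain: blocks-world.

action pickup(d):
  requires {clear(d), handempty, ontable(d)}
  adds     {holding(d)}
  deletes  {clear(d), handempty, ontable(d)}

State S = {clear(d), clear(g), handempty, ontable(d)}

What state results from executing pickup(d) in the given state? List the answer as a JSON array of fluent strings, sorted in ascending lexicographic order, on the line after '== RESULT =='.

Compute (S \ del) ∪ add:
  pre ⊆ S: {clear(d), handempty, ontable(d)} ⊆ S  — applicable
  S \ del = {clear(g)}
  ∪ add   = {clear(g), holding(d)}

== RESULT ==
["clear(g)", "holding(d)"]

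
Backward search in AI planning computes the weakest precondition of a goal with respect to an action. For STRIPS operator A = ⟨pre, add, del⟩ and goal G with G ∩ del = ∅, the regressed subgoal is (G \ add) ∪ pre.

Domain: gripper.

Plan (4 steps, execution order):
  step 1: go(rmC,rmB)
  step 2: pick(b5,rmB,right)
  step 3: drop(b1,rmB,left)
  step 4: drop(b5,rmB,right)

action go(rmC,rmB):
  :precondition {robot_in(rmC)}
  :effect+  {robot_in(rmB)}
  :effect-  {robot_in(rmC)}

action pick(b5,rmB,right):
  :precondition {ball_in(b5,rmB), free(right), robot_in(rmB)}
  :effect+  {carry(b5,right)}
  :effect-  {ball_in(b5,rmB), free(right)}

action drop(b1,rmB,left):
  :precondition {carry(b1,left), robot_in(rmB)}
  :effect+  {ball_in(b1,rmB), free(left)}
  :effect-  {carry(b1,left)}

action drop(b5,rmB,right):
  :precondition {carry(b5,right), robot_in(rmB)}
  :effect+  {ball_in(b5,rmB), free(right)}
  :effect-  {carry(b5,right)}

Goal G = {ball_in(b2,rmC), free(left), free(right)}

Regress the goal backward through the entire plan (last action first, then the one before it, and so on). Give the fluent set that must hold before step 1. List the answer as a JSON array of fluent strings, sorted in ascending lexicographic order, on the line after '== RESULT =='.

Regress step by step:
  through step 4 (drop(b5,rmB,right)): drop {free(right)}, keep {ball_in(b2,rmC), free(left)}, require {carry(b5,right), robot_in(rmB)}
    → {ball_in(b2,rmC), carry(b5,right), free(left), robot_in(rmB)}
  through step 3 (drop(b1,rmB,left)): drop {free(left)}, keep {ball_in(b2,rmC), carry(b5,right), robot_in(rmB)}, require {carry(b1,left), robot_in(rmB)}
    → {ball_in(b2,rmC), carry(b1,left), carry(b5,right), robot_in(rmB)}
  through step 2 (pick(b5,rmB,right)): drop {carry(b5,right)}, keep {ball_in(b2,rmC), carry(b1,left), robot_in(rmB)}, require {ball_in(b5,rmB), free(right), robot_in(rmB)}
    → {ball_in(b2,rmC), ball_in(b5,rmB), carry(b1,left), free(right), robot_in(rmB)}
  through step 1 (go(rmC,rmB)): drop {robot_in(rmB)}, keep {ball_in(b2,rmC), ball_in(b5,rmB), carry(b1,left), free(right)}, require {robot_in(rmC)}
    → {ball_in(b2,rmC), ball_in(b5,rmB), carry(b1,left), free(right), robot_in(rmC)}

== RESULT ==
["ball_in(b2,rmC)", "ball_in(b5,rmB)", "carry(b1,left)", "free(right)", "robot_in(rmC)"]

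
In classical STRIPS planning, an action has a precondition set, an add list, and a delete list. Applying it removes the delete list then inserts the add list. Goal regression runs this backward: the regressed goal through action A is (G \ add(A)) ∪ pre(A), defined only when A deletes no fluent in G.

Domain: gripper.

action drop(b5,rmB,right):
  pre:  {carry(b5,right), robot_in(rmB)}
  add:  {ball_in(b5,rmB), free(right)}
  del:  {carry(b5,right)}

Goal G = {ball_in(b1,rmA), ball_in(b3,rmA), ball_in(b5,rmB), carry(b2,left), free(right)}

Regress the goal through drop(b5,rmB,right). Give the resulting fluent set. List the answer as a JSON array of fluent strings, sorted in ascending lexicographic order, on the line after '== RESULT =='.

Compute (G \ add) ∪ pre:
  G ∩ del = {}  (empty — regression defined)
  G \ add = {ball_in(b1,rmA), ball_in(b3,rmA), ball_in(b5,rmB), carry(b2,left), free(right)} \ {ball_in(b5,rmB), free(right)} = {ball_in(b1,rmA), ball_in(b3,rmA), carry(b2,left)}
  ∪ pre   = {ball_in(b1,rmA), ball_in(b3,rmA), carry(b2,left)} ∪ {carry(b5,right), robot_in(rmB)}
          = {ball_in(b1,rmA), ball_in(b3,rmA), carry(b2,left), carry(b5,right), robot_in(rmB)}

== RESULT ==
["ball_in(b1,rmA)", "ball_in(b3,rmA)", "carry(b2,left)", "carry(b5,right)", "robot_in(rmB)"]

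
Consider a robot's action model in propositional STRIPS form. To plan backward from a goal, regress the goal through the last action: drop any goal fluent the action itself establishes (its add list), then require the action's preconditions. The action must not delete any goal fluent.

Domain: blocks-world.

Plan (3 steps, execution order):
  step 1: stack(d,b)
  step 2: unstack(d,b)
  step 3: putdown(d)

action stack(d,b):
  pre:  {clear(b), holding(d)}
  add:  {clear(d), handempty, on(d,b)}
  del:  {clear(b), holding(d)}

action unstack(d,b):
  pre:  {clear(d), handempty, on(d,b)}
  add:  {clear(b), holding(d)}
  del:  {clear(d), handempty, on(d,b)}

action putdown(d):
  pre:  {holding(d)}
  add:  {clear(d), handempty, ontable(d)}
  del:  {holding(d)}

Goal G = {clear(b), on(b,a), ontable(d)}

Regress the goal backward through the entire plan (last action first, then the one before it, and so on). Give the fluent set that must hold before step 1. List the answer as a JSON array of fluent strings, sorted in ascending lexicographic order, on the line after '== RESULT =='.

Regress step by step:
  through step 3 (putdown(d)): drop {ontable(d)}, keep {clear(b), on(b,a)}, require {holding(d)}
    → {clear(b), holding(d), on(b,a)}
  through step 2 (unstack(d,b)): drop {clear(b), holding(d)}, keep {on(b,a)}, require {clear(d), handempty, on(d,b)}
    → {clear(d), handempty, on(b,a), on(d,b)}
  through step 1 (stack(d,b)): drop {clear(d), handempty, on(d,b)}, keep {on(b,a)}, require {clear(b), holding(d)}
    → {clear(b), holding(d), on(b,a)}

== RESULT ==
["clear(b)", "holding(d)", "on(b,a)"]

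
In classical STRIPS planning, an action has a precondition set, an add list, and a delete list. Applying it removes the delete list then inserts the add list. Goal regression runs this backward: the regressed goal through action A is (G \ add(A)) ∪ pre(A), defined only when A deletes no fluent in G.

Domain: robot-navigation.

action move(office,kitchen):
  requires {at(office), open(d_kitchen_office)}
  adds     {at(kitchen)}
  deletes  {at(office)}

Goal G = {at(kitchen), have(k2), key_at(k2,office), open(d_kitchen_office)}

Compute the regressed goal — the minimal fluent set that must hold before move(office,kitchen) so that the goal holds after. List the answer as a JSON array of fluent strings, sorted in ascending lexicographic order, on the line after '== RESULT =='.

Regress:
  G ∩ del = {}  (empty — regression defined)
  G \ add = {at(kitchen), have(k2), key_at(k2,office), open(d_kitchen_office)} \ {at(kitchen)} = {have(k2), key_at(k2,office), open(d_kitchen_office)}
  ∪ pre   = {have(k2), key_at(k2,office), open(d_kitchen_office)} ∪ {at(office), open(d_kitchen_office)}
          = {at(office), have(k2), key_at(k2,office), open(d_kitchen_office)}

== RESULT ==
["at(office)", "have(k2)", "key_at(k2,office)", "open(d_kitchen_office)"]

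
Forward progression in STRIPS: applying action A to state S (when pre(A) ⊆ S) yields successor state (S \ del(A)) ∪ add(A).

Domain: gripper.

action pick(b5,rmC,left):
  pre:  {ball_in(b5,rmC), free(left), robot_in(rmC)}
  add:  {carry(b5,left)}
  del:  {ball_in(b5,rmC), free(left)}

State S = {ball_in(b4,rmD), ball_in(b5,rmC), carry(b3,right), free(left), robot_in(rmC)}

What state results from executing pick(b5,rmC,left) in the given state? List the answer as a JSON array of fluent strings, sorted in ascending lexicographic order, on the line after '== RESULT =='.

Compute (S \ del) ∪ add:
  pre ⊆ S: {ball_in(b5,rmC), free(left), robot_in(rmC)} ⊆ S  — applicable
  S \ del = {ball_in(b4,rmD), carry(b3,right), robot_in(rmC)}
  ∪ add   = {ball_in(b4,rmD), carry(b3,right), carry(b5,left), robot_in(rmC)}

== RESULT ==
["ball_in(b4,rmD)", "carry(b3,right)", "carry(b5,left)", "robot_in(rmC)"]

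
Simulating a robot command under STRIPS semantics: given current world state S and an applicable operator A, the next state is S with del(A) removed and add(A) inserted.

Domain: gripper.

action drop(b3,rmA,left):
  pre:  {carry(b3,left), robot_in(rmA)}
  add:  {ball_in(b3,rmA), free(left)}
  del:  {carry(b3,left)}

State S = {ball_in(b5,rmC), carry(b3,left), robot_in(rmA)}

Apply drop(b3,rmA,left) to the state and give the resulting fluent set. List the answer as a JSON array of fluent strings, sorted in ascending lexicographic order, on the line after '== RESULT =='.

Progress:
  pre ⊆ S: {carry(b3,left), robot_in(rmA)} ⊆ S  — applicable
  S \ del = {ball_in(b5,rmC), robot_in(rmA)}
  ∪ add   = {ball_in(b3,rmA), ball_in(b5,rmC), free(left), robot_in(rmA)}

== RESULT ==
["ball_in(b3,rmA)", "ball_in(b5,rmC)", "free(left)", "robot_in(rmA)"]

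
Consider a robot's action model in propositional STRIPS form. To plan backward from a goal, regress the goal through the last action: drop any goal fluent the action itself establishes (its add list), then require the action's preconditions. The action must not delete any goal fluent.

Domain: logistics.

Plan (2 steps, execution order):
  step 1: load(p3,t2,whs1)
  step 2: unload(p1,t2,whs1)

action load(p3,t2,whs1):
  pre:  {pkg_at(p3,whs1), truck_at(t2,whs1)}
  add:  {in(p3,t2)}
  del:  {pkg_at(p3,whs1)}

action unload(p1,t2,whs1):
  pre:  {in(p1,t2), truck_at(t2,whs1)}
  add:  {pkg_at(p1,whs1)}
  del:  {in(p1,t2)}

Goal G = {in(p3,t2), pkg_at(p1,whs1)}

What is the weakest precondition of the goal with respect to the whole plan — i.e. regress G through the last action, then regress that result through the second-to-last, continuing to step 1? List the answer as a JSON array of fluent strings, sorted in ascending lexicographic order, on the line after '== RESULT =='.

Regress step by step:
  through step 2 (unload(p1,t2,whs1)): drop {pkg_at(p1,whs1)}, keep {in(p3,t2)}, require {in(p1,t2), truck_at(t2,whs1)}
    → {in(p1,t2), in(p3,t2), truck_at(t2,whs1)}
  through step 1 (load(p3,t2,whs1)): drop {in(p3,t2)}, keep {in(p1,t2), truck_at(t2,whs1)}, require {pkg_at(p3,whs1), truck_at(t2,whs1)}
    → {in(p1,t2), pkg_at(p3,whs1), truck_at(t2,whs1)}

== RESULT ==
["in(p1,t2)", "pkg_at(p3,whs1)", "truck_at(t2,whs1)"]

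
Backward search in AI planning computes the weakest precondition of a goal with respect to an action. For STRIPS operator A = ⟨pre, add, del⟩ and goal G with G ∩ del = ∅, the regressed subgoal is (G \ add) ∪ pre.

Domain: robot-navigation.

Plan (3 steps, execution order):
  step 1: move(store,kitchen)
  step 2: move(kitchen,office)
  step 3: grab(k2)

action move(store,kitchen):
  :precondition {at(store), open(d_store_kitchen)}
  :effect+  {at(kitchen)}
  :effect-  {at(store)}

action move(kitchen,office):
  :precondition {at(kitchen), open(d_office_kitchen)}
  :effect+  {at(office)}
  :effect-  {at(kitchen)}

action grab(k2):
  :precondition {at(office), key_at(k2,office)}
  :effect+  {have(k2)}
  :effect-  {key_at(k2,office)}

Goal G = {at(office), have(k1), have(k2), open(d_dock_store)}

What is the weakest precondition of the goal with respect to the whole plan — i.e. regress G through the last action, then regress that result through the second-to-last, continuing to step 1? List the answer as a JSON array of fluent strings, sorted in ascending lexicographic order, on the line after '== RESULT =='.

Work backward from the goal:
  through step 3 (grab(k2)): drop {have(k2)}, keep {at(office), have(k1), open(d_dock_store)}, require {at(office), key_at(k2,office)}
    → {at(office), have(k1), key_at(k2,office), open(d_dock_store)}
  through step 2 (move(kitchen,office)): drop {at(office)}, keep {have(k1), key_at(k2,office), open(d_dock_store)}, require {at(kitchen), open(d_office_kitchen)}
    → {at(kitchen), have(k1), key_at(k2,office), open(d_dock_store), open(d_office_kitchen)}
  through step 1 (move(store,kitchen)): drop {at(kitchen)}, keep {have(k1), key_at(k2,office), open(d_dock_store), open(d_office_kitchen)}, require {at(store), open(d_store_kitchen)}
    → {at(store), have(k1), key_at(k2,office), open(d_dock_store), open(d_office_kitchen), open(d_store_kitchen)}

== RESULT ==
["at(store)", "have(k1)", "key_at(k2,office)", "open(d_dock_store)", "open(d_office_kitchen)", "open(d_store_kitchen)"]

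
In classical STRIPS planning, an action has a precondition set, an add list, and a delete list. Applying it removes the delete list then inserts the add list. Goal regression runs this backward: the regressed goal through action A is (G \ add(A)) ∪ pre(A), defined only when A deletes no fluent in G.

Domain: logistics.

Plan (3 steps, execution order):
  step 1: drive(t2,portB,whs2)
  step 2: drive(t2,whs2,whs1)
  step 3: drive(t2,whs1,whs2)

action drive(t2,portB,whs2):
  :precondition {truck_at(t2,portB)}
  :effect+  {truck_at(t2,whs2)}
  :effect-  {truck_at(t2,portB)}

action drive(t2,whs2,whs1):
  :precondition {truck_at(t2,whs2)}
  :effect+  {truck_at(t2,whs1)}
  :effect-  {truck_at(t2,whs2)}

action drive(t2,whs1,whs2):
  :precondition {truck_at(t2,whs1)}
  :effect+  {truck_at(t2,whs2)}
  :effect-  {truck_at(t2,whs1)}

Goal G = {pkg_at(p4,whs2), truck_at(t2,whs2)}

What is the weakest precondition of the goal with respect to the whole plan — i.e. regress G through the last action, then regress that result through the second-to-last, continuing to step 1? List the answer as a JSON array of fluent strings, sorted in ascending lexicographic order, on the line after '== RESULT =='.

Regress step by step:
  through step 3 (drive(t2,whs1,whs2)): drop {truck_at(t2,whs2)}, keep {pkg_at(p4,whs2)}, require {truck_at(t2,whs1)}
    → {pkg_at(p4,whs2), truck_at(t2,whs1)}
  through step 2 (drive(t2,whs2,whs1)): drop {truck_at(t2,whs1)}, keep {pkg_at(p4,whs2)}, require {truck_at(t2,whs2)}
    → {pkg_at(p4,whs2), truck_at(t2,whs2)}
  through step 1 (drive(t2,portB,whs2)): drop {truck_at(t2,whs2)}, keep {pkg_at(p4,whs2)}, require {truck_at(t2,portB)}
    → {pkg_at(p4,whs2), truck_at(t2,portB)}

== RESULT ==
["pkg_at(p4,whs2)", "truck_at(t2,portB)"]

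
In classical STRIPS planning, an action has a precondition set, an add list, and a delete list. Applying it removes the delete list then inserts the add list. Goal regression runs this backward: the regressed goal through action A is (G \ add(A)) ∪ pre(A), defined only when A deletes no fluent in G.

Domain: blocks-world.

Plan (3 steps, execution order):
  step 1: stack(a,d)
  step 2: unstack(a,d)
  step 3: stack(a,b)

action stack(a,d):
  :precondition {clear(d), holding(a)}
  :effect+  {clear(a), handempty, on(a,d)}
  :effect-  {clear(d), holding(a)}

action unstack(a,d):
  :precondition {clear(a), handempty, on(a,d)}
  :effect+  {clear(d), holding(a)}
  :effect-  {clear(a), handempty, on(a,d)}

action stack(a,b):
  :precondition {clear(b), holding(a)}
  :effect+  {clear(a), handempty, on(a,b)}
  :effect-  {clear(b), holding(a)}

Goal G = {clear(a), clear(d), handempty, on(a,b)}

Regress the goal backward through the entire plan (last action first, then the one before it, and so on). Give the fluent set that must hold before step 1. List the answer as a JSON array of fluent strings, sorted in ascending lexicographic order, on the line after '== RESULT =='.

Regress step by step:
  through step 3 (stack(a,b)): drop {clear(a), handempty, on(a,b)}, keep {clear(d)}, require {clear(b), holding(a)}
    → {clear(b), clear(d), holding(a)}
  through step 2 (unstack(a,d)): drop {clear(d), holding(a)}, keep {clear(b)}, require {clear(a), handempty, on(a,d)}
    → {clear(a), clear(b), handempty, on(a,d)}
  through step 1 (stack(a,d)): drop {clear(a), handempty, on(a,d)}, keep {clear(b)}, require {clear(d), holding(a)}
    → {clear(b), clear(d), holding(a)}

== RESULT ==
["clear(b)", "clear(d)", "holding(a)"]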